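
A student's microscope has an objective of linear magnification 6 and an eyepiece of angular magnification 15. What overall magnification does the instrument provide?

The overall magnification of a compound microscope is the product of the objective and eyepiece magnifications:
M = M_obj x M_eye = 6 x 15 = 90.

90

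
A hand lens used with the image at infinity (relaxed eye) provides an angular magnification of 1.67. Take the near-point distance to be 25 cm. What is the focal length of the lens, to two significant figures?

For the image at infinity, M = D/f.
f = D/M = 25/1.67 = 14.970 cm.

15 cm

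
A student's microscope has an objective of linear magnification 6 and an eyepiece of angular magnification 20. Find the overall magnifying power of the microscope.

120

The overall magnification of a compound microscope is the product of the objective and eyepiece magnifications:
M = M_obj x M_eye = 6 x 20 = 120.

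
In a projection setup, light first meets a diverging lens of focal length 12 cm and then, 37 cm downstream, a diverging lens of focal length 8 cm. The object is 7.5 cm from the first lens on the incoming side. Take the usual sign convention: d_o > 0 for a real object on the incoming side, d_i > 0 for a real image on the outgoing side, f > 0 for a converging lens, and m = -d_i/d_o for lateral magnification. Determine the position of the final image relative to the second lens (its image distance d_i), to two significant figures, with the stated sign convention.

-6.7 cm

Lens 1: 1/d_i1 = 1/f_1 - 1/d_o1 = 1/(-12) - 1/7.5 = -0.21667 cm^-1, so d_i1 = -4.615 cm.
The intermediate image is virtual, 4.615 cm to the left of lens 1, so d_o2 = L - d_i1 = 37 - (-4.615) = 41.615 cm.
Lens 2: 1/d_i2 = 1/f_2 - 1/d_o2 = 1/(-8) - 1/(41.615) = -0.14903 cm^-1, so d_i2 = -6.710 cm.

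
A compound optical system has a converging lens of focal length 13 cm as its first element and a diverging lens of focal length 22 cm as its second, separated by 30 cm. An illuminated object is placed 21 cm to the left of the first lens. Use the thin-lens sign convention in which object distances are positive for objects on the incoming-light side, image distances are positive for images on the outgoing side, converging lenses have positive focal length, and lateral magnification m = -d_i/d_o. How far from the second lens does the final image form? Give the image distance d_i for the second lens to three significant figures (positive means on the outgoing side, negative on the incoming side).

5.08 cm

Applying the thin-lens equation to the first lens, 1/13 = 1/21 + 1/d_i1, which gives d_i1 = 34.125 cm.
This image would form 34.125 cm past lens 1, i.e. 4.125 cm beyond lens 2, so it is a virtual object for lens 2: d_o2 = 30 - 34.125 = -4.125 cm.
Applying the thin-lens equation again with f_2 = -22 cm and d_o2 = -4.125 cm gives d_i2 = 5.077 cm.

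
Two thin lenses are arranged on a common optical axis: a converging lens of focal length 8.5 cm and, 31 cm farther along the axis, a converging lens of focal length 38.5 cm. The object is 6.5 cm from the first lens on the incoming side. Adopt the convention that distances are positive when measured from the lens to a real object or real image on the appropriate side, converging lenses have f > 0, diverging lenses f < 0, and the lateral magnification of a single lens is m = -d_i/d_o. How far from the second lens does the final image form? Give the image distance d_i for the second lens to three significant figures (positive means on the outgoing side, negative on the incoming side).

112 cm

Lens 1: 1/d_i1 = 1/f_1 - 1/d_o1 = 1/8.5 - 1/6.5 = -0.03620 cm^-1, so d_i1 = -27.625 cm.
With d_i1 < 0 the first image is virtual and lies on the object side; the object distance for lens 2 is d_o2 = 31 - (-27.625) = 58.625 cm.
Lens 2: 1/d_i2 = 1/f_2 - 1/d_o2 = 1/38.5 - 1/(58.625) = 0.00892 cm^-1, so d_i2 = 112.152 cm.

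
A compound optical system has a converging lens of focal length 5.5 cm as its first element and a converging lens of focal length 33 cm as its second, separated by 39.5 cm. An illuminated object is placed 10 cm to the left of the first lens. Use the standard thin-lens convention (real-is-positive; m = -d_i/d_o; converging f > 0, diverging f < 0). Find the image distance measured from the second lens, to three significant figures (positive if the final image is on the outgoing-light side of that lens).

Lens 1: 1/d_i1 = 1/f_1 - 1/d_o1 = 1/5.5 - 1/10 = 0.08182 cm^-1, so d_i1 = 12.222 cm.
Object distance for lens 2: d_o2 = 39.5 - 12.222 = 27.278 cm.
Lens 2: 1/d_i2 = 1/f_2 - 1/d_o2 = 1/33 - 1/(27.278) = -0.00636 cm^-1, so d_i2 = -157.311 cm.

-157 cm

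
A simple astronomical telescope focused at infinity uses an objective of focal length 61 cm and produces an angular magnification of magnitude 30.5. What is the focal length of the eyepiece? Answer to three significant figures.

2.00 cm

|M| = f_obj/f_eye, so f_eye = f_obj/|M| = 61/30.5 = 2.000 cm.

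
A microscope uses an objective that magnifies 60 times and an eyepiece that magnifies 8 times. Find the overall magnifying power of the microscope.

480

The overall magnification of a compound microscope is the product of the objective and eyepiece magnifications:
M = M_obj x M_eye = 60 x 8 = 480.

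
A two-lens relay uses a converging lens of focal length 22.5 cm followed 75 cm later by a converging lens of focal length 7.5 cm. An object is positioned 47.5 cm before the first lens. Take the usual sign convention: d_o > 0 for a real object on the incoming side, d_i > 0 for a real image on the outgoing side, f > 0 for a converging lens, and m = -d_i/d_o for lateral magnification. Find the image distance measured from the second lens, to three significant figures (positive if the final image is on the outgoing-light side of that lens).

Lens 1: 1/d_i1 = 1/f_1 - 1/d_o1 = 1/22.5 - 1/47.5 = 0.02339 cm^-1, so d_i1 = 42.750 cm.
Object distance for lens 2: d_o2 = 75 - 42.750 = 32.250 cm.
Lens 2: 1/d_i2 = 1/f_2 - 1/d_o2 = 1/7.5 - 1/(32.250) = 0.10233 cm^-1, so d_i2 = 9.773 cm.

9.77 cm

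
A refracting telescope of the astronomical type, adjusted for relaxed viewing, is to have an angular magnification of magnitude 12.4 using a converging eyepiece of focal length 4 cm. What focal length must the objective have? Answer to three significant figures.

49.6 cm

|M| = f_obj/|f_eye|, so f_obj = |M| x |f_eye| = 12.4 x 4 = 49.600 cm.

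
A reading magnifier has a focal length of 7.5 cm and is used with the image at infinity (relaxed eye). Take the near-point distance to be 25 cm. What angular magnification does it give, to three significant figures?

M = D/f = 25/7.5 = 3.333.

3.33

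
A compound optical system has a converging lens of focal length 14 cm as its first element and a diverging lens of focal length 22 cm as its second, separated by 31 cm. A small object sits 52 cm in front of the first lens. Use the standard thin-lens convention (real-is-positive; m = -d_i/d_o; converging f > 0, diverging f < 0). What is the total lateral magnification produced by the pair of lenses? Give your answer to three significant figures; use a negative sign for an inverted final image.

-0.240

First lens: d_i1 = 1/(1/14 - 1/52) = 19.158 cm.
m_1 = -(19.158)/52 = -0.3684.
Object distance for lens 2: d_o2 = 31 - 19.158 = 11.842 cm.
Second lens: d_i2 = 1/(1/(-22) - 1/(11.842)) = -7.698 cm.
m_2 = -(-7.698)/(11.842) = 0.6501.
The system's lateral magnification is m_1 m_2 = (-0.3684)(0.6501) = -0.2395.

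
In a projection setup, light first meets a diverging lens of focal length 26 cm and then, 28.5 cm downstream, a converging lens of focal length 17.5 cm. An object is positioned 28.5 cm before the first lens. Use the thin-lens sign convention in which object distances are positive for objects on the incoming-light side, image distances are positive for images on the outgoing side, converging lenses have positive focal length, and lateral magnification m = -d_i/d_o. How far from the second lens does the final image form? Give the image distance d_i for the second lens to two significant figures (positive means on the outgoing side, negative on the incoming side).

30 cm

First lens: d_i1 = 1/(1/(-26) - 1/28.5) = -13.596 cm.
With d_i1 < 0 the first image is virtual and lies on the object side; the object distance for lens 2 is d_o2 = 28.5 - (-13.596) = 42.096 cm.
Second lens: d_i2 = 1/(1/17.5 - 1/(42.096)) = 29.951 cm.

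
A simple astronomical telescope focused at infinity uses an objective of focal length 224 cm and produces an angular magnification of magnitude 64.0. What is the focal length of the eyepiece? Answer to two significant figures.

|M| = f_obj/f_eye, so f_eye = f_obj/|M| = 224/64.0 = 3.500 cm.

3.5 cm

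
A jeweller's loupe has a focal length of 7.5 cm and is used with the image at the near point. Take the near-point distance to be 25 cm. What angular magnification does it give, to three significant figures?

M = 1 + D/f = 1 + 25/7.5 = 4.333.

4.33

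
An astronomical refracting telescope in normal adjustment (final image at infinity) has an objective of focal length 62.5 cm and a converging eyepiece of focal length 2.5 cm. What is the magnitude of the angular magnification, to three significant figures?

|M| = f_obj/|f_eye| = 62.5/2.5 = 25.000.

25.0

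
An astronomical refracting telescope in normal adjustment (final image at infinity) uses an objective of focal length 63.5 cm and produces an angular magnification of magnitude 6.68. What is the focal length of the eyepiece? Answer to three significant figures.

|M| = f_obj/f_eye, so f_eye = f_obj/|M| = 63.5/6.68 = 9.506 cm.

9.51 cm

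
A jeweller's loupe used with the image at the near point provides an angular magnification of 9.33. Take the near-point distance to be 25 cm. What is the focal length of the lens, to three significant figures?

For the image at the near point, M = 1 + D/f.
f = D/(M - 1) = 25/(9.33 - 1) = 3.001 cm.

3.00 cm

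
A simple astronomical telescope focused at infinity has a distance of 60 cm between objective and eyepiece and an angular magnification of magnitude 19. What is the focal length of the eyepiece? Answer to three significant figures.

3.00 cm

In normal adjustment the tube length equals f_obj + f_eye and |M| = f_obj/f_eye.
So f_obj = 19 f_eye and 19 f_eye + f_eye = 60 cm, giving f_eye = 60/20 = 3.000 cm and f_obj = 57.000 cm.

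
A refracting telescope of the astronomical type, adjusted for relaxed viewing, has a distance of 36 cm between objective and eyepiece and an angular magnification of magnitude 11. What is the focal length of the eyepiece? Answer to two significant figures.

3.0 cm

In normal adjustment the tube length equals f_obj + f_eye and |M| = f_obj/f_eye.
So f_obj = 11 f_eye and 11 f_eye + f_eye = 36 cm, giving f_eye = 36/12 = 3.000 cm and f_obj = 33.000 cm.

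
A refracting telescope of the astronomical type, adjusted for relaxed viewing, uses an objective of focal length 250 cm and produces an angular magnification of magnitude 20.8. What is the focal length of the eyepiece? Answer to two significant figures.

|M| = f_obj/f_eye, so f_eye = f_obj/|M| = 250/20.8 = 12.019 cm.

12 cm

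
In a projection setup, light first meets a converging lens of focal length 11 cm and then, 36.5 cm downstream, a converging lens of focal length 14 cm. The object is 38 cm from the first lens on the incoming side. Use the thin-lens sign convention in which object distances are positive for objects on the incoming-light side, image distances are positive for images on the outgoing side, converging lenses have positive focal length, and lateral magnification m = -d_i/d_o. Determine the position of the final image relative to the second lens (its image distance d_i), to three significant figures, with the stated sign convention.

41.9 cm

First lens: d_i1 = 1/(1/11 - 1/38) = 15.481 cm.
Object distance for lens 2: d_o2 = 36.5 - 15.481 = 21.019 cm.
Second lens: d_i2 = 1/(1/14 - 1/(21.019)) = 41.926 cm.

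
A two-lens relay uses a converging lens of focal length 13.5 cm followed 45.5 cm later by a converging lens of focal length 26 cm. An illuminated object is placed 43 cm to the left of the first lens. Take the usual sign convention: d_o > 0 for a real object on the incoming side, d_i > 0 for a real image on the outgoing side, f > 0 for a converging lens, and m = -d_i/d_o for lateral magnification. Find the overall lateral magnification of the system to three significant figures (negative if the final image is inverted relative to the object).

First lens: d_i1 = 1/(1/13.5 - 1/43) = 19.678 cm.
m_1 = -(19.678)/43 = -0.4576.
Object distance for lens 2: d_o2 = 45.5 - 19.678 = 25.822 cm.
Second lens: d_i2 = 1/(1/26 - 1/(25.822)) = -3772.476 cm.
m_2 = -(-3772.476)/(25.822) = 146.0952.
The system's lateral magnification is m_1 m_2 = (-0.4576)(146.0952) = -66.8571.

-66.9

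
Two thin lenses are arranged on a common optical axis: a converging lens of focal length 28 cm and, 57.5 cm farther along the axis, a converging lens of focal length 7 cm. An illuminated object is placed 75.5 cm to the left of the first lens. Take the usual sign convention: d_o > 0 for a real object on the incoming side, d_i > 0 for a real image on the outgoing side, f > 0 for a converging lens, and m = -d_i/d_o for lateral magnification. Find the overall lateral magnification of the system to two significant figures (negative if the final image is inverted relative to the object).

0.69

Applying the thin-lens equation to the first lens, 1/28 = 1/75.5 + 1/d_i1, which gives d_i1 = 44.505 cm.
Its lateral magnification is m_1 = -d_i1/d_o1 = -(44.505)/75.5 = -0.5895.
Object distance for lens 2: d_o2 = 57.5 - 44.505 = 12.995 cm.
Applying the thin-lens equation again with f_2 = 7 cm and d_o2 = 12.995 cm gives d_i2 = 15.174 cm.
m_2 = -(15.174)/(12.995) = -1.1677.
The system's lateral magnification is m_1 m_2 = (-0.5895)(-1.1677) = 0.6883.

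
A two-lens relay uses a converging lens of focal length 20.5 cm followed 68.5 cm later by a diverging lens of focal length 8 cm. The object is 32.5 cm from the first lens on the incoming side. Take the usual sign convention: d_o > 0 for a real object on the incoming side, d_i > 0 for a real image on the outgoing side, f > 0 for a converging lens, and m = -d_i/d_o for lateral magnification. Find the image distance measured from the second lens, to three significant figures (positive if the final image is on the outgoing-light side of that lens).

Applying the thin-lens equation to the first lens, 1/20.5 = 1/32.5 + 1/d_i1, which gives d_i1 = 55.521 cm.
That image sits 12.979 cm in front of the second lens, so d_o2 = 12.979 cm.
Applying the thin-lens equation again with f_2 = -8 cm and d_o2 = 12.979 cm gives d_i2 = -4.949 cm.

-4.95 cm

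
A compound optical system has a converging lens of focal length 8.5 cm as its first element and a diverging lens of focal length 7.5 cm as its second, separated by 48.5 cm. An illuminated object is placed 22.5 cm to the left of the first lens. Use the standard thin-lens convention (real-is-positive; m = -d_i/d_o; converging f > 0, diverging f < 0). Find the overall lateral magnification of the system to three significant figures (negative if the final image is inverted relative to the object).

Applying the thin-lens equation to the first lens, 1/8.5 = 1/22.5 + 1/d_i1, which gives d_i1 = 13.661 cm.
Its lateral magnification is m_1 = -d_i1/d_o1 = -(13.661)/22.5 = -0.6071.
The intermediate image is 13.661 cm to the right of lens 1, so d_o2 = L - d_i1 = 48.5 - 13.661 = 34.839 cm.
Applying the thin-lens equation again with f_2 = -7.5 cm and d_o2 = 34.839 cm gives d_i2 = -6.171 cm.
m_2 = -(-6.171)/(34.839) = 0.1771.
Total m = m_1 x m_2 = (-0.6071)(0.1771) = -0.1075.

-0.108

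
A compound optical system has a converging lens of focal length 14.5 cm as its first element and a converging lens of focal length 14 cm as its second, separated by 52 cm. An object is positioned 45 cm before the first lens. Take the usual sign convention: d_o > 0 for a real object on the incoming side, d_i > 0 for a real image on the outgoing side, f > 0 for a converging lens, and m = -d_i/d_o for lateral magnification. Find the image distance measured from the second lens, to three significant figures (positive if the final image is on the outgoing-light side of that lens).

25.8 cm

First lens: d_i1 = 1/(1/14.5 - 1/45) = 21.393 cm.
The intermediate image is 21.393 cm to the right of lens 1, so d_o2 = L - d_i1 = 52 - 21.393 = 30.607 cm.
Second lens: d_i2 = 1/(1/14 - 1/(30.607)) = 25.803 cm.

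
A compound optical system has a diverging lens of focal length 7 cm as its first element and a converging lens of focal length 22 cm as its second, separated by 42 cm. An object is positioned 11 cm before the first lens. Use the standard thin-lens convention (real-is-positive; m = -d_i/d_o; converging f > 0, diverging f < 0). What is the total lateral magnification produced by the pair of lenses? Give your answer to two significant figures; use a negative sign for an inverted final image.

Applying the thin-lens equation to the first lens, 1/(-7) = 1/11 + 1/d_i1, which gives d_i1 = -4.278 cm.
Its lateral magnification is m_1 = -d_i1/d_o1 = -(-4.278)/11 = 0.3889.
With d_i1 < 0 the first image is virtual and lies on the object side; the object distance for lens 2 is d_o2 = 42 - (-4.278) = 46.278 cm.
Applying the thin-lens equation again with f_2 = 22 cm and d_o2 = 46.278 cm gives d_i2 = 41.936 cm.
m_2 = -(41.936)/(46.278) = -0.9062.
Total m = m_1 x m_2 = (0.3889)(-0.9062) = -0.3524.

-0.35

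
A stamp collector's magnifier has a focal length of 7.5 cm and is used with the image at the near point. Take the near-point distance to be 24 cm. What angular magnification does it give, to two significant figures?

4.2

M = 1 + D/f = 1 + 24/7.5 = 4.200.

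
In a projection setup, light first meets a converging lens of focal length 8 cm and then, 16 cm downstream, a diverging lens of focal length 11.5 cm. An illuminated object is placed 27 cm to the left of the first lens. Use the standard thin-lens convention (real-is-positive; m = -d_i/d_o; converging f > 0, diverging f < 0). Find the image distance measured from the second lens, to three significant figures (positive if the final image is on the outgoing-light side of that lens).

-3.30 cm

Lens 1: 1/d_i1 = 1/f_1 - 1/d_o1 = 1/8 - 1/27 = 0.08796 cm^-1, so d_i1 = 11.368 cm.
That image sits 4.632 cm in front of the second lens, so d_o2 = 4.632 cm.
Lens 2: 1/d_i2 = 1/f_2 - 1/d_o2 = 1/(-11.5) - 1/(4.632) = -0.30287 cm^-1, so d_i2 = -3.302 cm.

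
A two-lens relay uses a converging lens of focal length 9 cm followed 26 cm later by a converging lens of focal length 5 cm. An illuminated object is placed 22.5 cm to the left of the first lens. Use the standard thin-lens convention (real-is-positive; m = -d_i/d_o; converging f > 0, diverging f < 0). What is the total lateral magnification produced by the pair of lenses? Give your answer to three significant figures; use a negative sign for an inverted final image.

0.556

First lens: d_i1 = 1/(1/9 - 1/22.5) = 15.000 cm.
m_1 = -(15.000)/22.5 = -0.6667.
Object distance for lens 2: d_o2 = 26 - 15.000 = 11.000 cm.
Second lens: d_i2 = 1/(1/5 - 1/(11.000)) = 9.167 cm.
m_2 = -(9.167)/(11.000) = -0.8333.
Overall magnification: m = m_1 m_2 = 0.5556.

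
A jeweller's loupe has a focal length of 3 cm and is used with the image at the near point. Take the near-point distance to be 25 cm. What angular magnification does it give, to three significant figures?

9.33

M = 1 + D/f = 1 + 25/3 = 9.333.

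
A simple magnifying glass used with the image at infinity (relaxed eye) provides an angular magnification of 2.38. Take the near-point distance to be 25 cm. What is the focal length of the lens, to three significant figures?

For the image at infinity, M = D/f.
f = D/M = 25/2.38 = 10.504 cm.

10.5 cm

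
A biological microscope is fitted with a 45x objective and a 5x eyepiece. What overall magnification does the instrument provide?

225

The overall magnification of a compound microscope is the product of the objective and eyepiece magnifications:
M = M_obj x M_eye = 45 x 5 = 225.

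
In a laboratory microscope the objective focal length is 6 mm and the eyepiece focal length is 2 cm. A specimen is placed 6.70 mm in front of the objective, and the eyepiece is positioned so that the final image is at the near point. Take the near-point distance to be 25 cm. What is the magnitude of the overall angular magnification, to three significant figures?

116

Convert to cm: f_obj = 6 mm = 0.6 cm; d_o = 6.70 mm = 0.67 cm.
Objective: 1/d_i = 1/f_obj - 1/d_o = 1/0.6 - 1/0.67 = 0.17413 cm^-1, so d_i = 5.743 cm.
m_obj = -d_i/d_o = -5.743/0.67 = -8.571.
Eyepiece angular magnification (image at near point): M_eye = 1 + D/f_e = 1 + 25/2 = 13.500.
Overall M = m_obj x M_eye = (-8.571)(13.500) = -115.71.
|M| = 115.71.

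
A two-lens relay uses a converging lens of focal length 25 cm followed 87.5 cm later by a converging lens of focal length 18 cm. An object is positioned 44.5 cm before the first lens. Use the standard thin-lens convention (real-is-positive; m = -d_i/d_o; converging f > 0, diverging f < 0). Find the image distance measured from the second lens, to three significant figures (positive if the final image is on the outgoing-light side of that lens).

44.0 cm

First lens: d_i1 = 1/(1/25 - 1/44.5) = 57.051 cm.
The intermediate image is 57.051 cm to the right of lens 1, so d_o2 = L - d_i1 = 87.5 - 57.051 = 30.449 cm.
Second lens: d_i2 = 1/(1/18 - 1/(30.449)) = 44.027 cm.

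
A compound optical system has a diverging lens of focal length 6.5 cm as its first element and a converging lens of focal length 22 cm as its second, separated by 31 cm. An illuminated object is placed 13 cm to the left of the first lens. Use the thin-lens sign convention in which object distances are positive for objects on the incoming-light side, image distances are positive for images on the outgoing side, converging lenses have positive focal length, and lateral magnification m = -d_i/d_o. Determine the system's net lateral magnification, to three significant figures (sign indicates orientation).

-0.550

First lens: d_i1 = 1/(1/(-6.5) - 1/13) = -4.333 cm.
m_1 = -(-4.333)/13 = 0.3333.
The intermediate image is virtual, 4.333 cm to the left of lens 1, so d_o2 = L - d_i1 = 31 - (-4.333) = 35.333 cm.
Second lens: d_i2 = 1/(1/22 - 1/(35.333)) = 58.300 cm.
m_2 = -(58.300)/(35.333) = -1.6500.
Total m = m_1 x m_2 = (0.3333)(-1.6500) = -0.5500.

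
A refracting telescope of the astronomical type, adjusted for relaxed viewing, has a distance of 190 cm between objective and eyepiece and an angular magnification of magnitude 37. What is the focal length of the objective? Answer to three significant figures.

185 cm

In normal adjustment the tube length equals f_obj + f_eye and |M| = f_obj/f_eye.
So f_obj = 37 f_eye and 37 f_eye + f_eye = 190 cm, giving f_eye = 190/38 = 5.000 cm and f_obj = 185.000 cm.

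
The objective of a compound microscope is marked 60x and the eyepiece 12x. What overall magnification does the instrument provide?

720

The overall magnification of a compound microscope is the product of the objective and eyepiece magnifications:
M = M_obj x M_eye = 60 x 12 = 720.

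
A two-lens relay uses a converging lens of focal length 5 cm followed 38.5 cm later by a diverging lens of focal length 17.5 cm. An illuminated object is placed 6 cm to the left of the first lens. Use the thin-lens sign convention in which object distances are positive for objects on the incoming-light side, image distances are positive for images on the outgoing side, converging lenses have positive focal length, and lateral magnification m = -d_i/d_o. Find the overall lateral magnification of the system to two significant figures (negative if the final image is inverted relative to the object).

First lens: d_i1 = 1/(1/5 - 1/6) = 30.000 cm.
m_1 = -(30.000)/6 = -5.0000.
The intermediate image is 30.000 cm to the right of lens 1, so d_o2 = L - d_i1 = 38.5 - 30.000 = 8.500 cm.
Second lens: d_i2 = 1/(1/(-17.5) - 1/(8.500)) = -5.721 cm.
m_2 = -(-5.721)/(8.500) = 0.6731.
Overall magnification: m = m_1 m_2 = -3.3654.

-3.4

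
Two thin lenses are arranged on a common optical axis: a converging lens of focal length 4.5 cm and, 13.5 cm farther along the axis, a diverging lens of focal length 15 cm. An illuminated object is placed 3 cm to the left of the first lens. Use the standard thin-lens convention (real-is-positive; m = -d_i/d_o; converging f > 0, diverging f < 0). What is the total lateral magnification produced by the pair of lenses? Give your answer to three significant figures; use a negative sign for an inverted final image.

First lens: d_i1 = 1/(1/4.5 - 1/3) = -9.000 cm.
m_1 = -(-9.000)/3 = 3.0000.
With d_i1 < 0 the first image is virtual and lies on the object side; the object distance for lens 2 is d_o2 = 13.5 - (-9.000) = 22.500 cm.
Second lens: d_i2 = 1/(1/(-15) - 1/(22.500)) = -9.000 cm.
m_2 = -(-9.000)/(22.500) = 0.4000.
Overall magnification: m = m_1 m_2 = 1.2000.

1.20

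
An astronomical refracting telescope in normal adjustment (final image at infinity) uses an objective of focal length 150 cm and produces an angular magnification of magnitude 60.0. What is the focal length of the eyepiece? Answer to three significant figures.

|M| = f_obj/f_eye, so f_eye = f_obj/|M| = 150/60.0 = 2.500 cm.

2.50 cm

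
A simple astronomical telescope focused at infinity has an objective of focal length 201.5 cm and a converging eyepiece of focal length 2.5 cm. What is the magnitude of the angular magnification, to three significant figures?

80.6

|M| = f_obj/|f_eye| = 201.5/2.5 = 80.600.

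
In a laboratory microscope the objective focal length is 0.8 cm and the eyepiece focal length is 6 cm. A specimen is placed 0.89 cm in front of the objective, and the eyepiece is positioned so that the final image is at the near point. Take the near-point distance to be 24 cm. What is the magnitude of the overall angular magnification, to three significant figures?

Objective: 1/d_i = 1/f_obj - 1/d_o = 1/0.8 - 1/0.89 = 0.12640 cm^-1, so d_i = 7.911 cm.
m_obj = -d_i/d_o = -7.911/0.89 = -8.889.
Eyepiece angular magnification (image at near point): M_eye = 1 + D/f_e = 1 + 24/6 = 5.000.
Overall M = m_obj x M_eye = (-8.889)(5.000) = -44.44.
|M| = 44.44.

44.4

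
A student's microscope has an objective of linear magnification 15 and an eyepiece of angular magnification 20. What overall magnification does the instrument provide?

300

The overall magnification of a compound microscope is the product of the objective and eyepiece magnifications:
M = M_obj x M_eye = 15 x 20 = 300.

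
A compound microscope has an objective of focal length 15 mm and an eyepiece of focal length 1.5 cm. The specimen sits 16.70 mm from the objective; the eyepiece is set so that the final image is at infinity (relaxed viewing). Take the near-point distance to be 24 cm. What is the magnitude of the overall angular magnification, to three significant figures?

141

Convert to cm: f_obj = 15 mm = 1.5 cm; d_o = 16.70 mm = 1.67 cm.
Objective: 1/d_i = 1/f_obj - 1/d_o = 1/1.5 - 1/1.67 = 0.06786 cm^-1, so d_i = 14.735 cm.
m_obj = -d_i/d_o = -14.735/1.67 = -8.824.
Eyepiece angular magnification (image at infinity): M_eye = D/f_e = 24/1.5 = 16.000.
Overall M = m_obj x M_eye = (-8.824)(16.000) = -141.18.
|M| = 141.18.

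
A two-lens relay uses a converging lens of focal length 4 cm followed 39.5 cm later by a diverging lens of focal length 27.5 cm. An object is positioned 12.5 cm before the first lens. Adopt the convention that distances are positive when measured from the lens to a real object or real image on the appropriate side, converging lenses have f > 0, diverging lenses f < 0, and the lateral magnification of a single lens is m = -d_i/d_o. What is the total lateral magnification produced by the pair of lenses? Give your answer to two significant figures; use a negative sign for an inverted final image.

-0.21

First lens: d_i1 = 1/(1/4 - 1/12.5) = 5.882 cm.
m_1 = -(5.882)/12.5 = -0.4706.
That image sits 33.618 cm in front of the second lens, so d_o2 = 33.618 cm.
Second lens: d_i2 = 1/(1/(-27.5) - 1/(33.618)) = -15.126 cm.
m_2 = -(-15.126)/(33.618) = 0.4500.
The system's lateral magnification is m_1 m_2 = (-0.4706)(0.4500) = -0.2117.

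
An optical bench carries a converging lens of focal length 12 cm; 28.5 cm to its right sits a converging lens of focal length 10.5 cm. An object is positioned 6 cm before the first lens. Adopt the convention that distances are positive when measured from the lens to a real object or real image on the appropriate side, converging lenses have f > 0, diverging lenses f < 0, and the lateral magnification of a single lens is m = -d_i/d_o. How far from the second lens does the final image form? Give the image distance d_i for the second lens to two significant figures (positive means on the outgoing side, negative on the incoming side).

First lens: d_i1 = 1/(1/12 - 1/6) = -12.000 cm.
With d_i1 < 0 the first image is virtual and lies on the object side; the object distance for lens 2 is d_o2 = 28.5 - (-12.000) = 40.500 cm.
Second lens: d_i2 = 1/(1/10.5 - 1/(40.500)) = 14.175 cm.

14 cm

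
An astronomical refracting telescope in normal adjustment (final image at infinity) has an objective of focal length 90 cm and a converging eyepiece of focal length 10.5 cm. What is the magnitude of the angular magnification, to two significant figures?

8.6

|M| = f_obj/|f_eye| = 90/10.5 = 8.571.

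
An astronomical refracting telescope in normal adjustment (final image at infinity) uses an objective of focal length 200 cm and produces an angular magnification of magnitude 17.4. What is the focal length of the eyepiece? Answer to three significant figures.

11.5 cm

|M| = f_obj/f_eye, so f_eye = f_obj/|M| = 200/17.4 = 11.494 cm.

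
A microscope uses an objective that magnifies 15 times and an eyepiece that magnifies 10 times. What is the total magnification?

The overall magnification of a compound microscope is the product of the objective and eyepiece magnifications:
M = M_obj x M_eye = 15 x 10 = 150.

150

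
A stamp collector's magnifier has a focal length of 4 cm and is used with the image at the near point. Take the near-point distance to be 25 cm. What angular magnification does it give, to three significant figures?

7.25

M = 1 + D/f = 1 + 25/4 = 7.250.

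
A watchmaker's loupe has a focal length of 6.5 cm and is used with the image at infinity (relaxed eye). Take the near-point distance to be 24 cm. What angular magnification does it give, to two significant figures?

3.7

M = D/f = 24/6.5 = 3.692.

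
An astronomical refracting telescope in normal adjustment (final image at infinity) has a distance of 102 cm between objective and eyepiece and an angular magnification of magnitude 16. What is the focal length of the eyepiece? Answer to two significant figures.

In normal adjustment the tube length equals f_obj + f_eye and |M| = f_obj/f_eye.
So f_obj = 16 f_eye and 16 f_eye + f_eye = 102 cm, giving f_eye = 102/17 = 6.000 cm and f_obj = 96.000 cm.

6.0 cm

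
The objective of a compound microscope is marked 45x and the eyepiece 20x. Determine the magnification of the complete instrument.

900

The overall magnification of a compound microscope is the product of the objective and eyepiece magnifications:
M = M_obj x M_eye = 45 x 20 = 900.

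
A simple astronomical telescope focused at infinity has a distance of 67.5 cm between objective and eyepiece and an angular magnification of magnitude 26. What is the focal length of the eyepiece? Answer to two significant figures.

In normal adjustment the tube length equals f_obj + f_eye and |M| = f_obj/f_eye.
So f_obj = 26 f_eye and 26 f_eye + f_eye = 67.5 cm, giving f_eye = 67.5/27 = 2.500 cm and f_obj = 65.000 cm.

2.5 cm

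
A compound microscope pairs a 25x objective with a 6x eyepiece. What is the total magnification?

The overall magnification of a compound microscope is the product of the objective and eyepiece magnifications:
M = M_obj x M_eye = 25 x 6 = 150.

150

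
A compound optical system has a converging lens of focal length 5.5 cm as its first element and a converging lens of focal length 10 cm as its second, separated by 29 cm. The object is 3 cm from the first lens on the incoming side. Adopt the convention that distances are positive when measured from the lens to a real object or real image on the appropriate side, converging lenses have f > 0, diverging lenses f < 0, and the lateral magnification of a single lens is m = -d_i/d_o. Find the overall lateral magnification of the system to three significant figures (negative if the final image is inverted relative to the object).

-0.859

Applying the thin-lens equation to the first lens, 1/5.5 = 1/3 + 1/d_i1, which gives d_i1 = -6.600 cm.
Its lateral magnification is m_1 = -d_i1/d_o1 = -(-6.600)/3 = 2.2000.
The intermediate image is virtual, 6.600 cm to the left of lens 1, so d_o2 = L - d_i1 = 29 - (-6.600) = 35.600 cm.
Applying the thin-lens equation again with f_2 = 10 cm and d_o2 = 35.600 cm gives d_i2 = 13.906 cm.
m_2 = -(13.906)/(35.600) = -0.3906.
The system's lateral magnification is m_1 m_2 = (2.2000)(-0.3906) = -0.8594.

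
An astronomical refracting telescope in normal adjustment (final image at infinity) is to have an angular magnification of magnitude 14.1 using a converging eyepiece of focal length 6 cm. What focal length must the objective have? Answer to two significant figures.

85 cm

|M| = f_obj/|f_eye|, so f_obj = |M| x |f_eye| = 14.1 x 6 = 84.600 cm.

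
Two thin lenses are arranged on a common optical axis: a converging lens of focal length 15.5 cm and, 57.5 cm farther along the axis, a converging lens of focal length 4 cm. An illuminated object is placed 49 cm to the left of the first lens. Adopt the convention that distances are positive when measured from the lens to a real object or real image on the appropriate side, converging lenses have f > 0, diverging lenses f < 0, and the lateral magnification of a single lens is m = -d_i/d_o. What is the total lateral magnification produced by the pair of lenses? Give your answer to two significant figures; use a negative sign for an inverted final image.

0.060

Lens 1: 1/d_i1 = 1/f_1 - 1/d_o1 = 1/15.5 - 1/49 = 0.04411 cm^-1, so d_i1 = 22.672 cm.
m_1 = -(22.672)/49 = -0.4627.
Object distance for lens 2: d_o2 = 57.5 - 22.672 = 34.828 cm.
Lens 2: 1/d_i2 = 1/f_2 - 1/d_o2 = 1/4 - 1/(34.828) = 0.22129 cm^-1, so d_i2 = 4.519 cm.
m_2 = -(4.519)/(34.828) = -0.1298.
Overall magnification: m = m_1 m_2 = 0.0600.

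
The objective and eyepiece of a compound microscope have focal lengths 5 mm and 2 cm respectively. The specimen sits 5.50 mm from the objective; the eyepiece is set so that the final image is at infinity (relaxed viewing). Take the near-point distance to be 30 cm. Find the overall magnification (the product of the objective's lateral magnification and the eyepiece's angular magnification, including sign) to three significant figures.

-150

Convert to cm: f_obj = 5 mm = 0.5 cm; d_o = 5.50 mm = 0.55 cm.
Objective: 1/d_i = 1/f_obj - 1/d_o = 1/0.5 - 1/0.55 = 0.18182 cm^-1, so d_i = 5.500 cm.
m_obj = -d_i/d_o = -5.500/0.55 = -10.000.
Eyepiece angular magnification (image at infinity): M_eye = D/f_e = 30/2 = 15.000.
Overall M = m_obj x M_eye = (-10.000)(15.000) = -150.00.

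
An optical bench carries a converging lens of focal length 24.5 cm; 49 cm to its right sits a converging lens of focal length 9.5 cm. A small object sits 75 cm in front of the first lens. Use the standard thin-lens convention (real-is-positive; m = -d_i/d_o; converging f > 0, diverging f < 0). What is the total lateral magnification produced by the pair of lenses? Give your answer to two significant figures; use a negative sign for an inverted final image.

1.5

Applying the thin-lens equation to the first lens, 1/24.5 = 1/75 + 1/d_i1, which gives d_i1 = 36.386 cm.
Its lateral magnification is m_1 = -d_i1/d_o1 = -(36.386)/75 = -0.4851.
The intermediate image is 36.386 cm to the right of lens 1, so d_o2 = L - d_i1 = 49 - 36.386 = 12.614 cm.
Applying the thin-lens equation again with f_2 = 9.5 cm and d_o2 = 12.614 cm gives d_i2 = 38.483 cm.
m_2 = -(38.483)/(12.614) = -3.0509.
The system's lateral magnification is m_1 m_2 = (-0.4851)(-3.0509) = 1.4801.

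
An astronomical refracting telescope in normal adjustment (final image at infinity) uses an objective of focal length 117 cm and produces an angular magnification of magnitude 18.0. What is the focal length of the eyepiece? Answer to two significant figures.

6.5 cm

|M| = f_obj/f_eye, so f_eye = f_obj/|M| = 117/18.0 = 6.500 cm.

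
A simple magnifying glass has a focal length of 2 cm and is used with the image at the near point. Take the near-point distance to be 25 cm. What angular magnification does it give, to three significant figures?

13.5

M = 1 + D/f = 1 + 25/2 = 13.500.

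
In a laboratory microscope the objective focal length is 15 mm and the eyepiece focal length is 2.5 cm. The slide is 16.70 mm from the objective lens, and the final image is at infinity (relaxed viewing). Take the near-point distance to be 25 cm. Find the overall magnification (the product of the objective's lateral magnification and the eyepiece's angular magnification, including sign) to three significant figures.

-88.2

Convert to cm: f_obj = 15 mm = 1.5 cm; d_o = 16.70 mm = 1.67 cm.
Objective: 1/d_i = 1/f_obj - 1/d_o = 1/1.5 - 1/1.67 = 0.06786 cm^-1, so d_i = 14.735 cm.
m_obj = -d_i/d_o = -14.735/1.67 = -8.824.
Eyepiece angular magnification (image at infinity): M_eye = D/f_e = 25/2.5 = 10.000.
Overall M = m_obj x M_eye = (-8.824)(10.000) = -88.24.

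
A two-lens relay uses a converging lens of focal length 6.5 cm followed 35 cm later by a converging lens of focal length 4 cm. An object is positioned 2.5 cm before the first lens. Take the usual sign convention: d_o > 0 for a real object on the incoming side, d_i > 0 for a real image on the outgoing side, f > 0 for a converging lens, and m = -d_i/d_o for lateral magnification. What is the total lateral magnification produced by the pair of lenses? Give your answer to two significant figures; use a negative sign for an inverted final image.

Lens 1: 1/d_i1 = 1/f_1 - 1/d_o1 = 1/6.5 - 1/2.5 = -0.24615 cm^-1, so d_i1 = -4.062 cm.
m_1 = -(-4.062)/2.5 = 1.6250.
With d_i1 < 0 the first image is virtual and lies on the object side; the object distance for lens 2 is d_o2 = 35 - (-4.062) = 39.062 cm.
Lens 2: 1/d_i2 = 1/f_2 - 1/d_o2 = 1/4 - 1/(39.062) = 0.22440 cm^-1, so d_i2 = 4.456 cm.
m_2 = -(4.456)/(39.062) = -0.1141.
Overall magnification: m = m_1 m_2 = -0.1854.

-0.19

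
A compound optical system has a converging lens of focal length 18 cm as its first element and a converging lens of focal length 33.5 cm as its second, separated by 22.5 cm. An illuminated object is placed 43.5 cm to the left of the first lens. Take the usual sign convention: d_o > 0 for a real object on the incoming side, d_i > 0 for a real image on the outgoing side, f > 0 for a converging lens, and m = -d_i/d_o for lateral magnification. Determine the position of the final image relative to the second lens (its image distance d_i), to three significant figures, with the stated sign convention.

Lens 1: 1/d_i1 = 1/f_1 - 1/d_o1 = 1/18 - 1/43.5 = 0.03257 cm^-1, so d_i1 = 30.706 cm.
Since 30.706 cm > 22.5 cm, the first image lies past the second lens and serves as a virtual object: d_o2 = L - d_i1 = -8.206 cm.
Lens 2: 1/d_i2 = 1/f_2 - 1/d_o2 = 1/33.5 - 1/(-8.206) = 0.15171 cm^-1, so d_i2 = 6.591 cm.

6.59 cm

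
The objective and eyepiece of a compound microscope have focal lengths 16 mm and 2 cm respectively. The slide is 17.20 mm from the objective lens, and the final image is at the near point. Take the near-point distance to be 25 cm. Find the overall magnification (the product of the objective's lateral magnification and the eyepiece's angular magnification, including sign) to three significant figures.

Convert to cm: f_obj = 16 mm = 1.6 cm; d_o = 17.20 mm = 1.72 cm.
Objective: 1/d_i = 1/f_obj - 1/d_o = 1/1.6 - 1/1.72 = 0.04360 cm^-1, so d_i = 22.933 cm.
m_obj = -d_i/d_o = -22.933/1.72 = -13.333.
Eyepiece angular magnification (image at near point): M_eye = 1 + D/f_e = 1 + 25/2 = 13.500.
Overall M = m_obj x M_eye = (-13.333)(13.500) = -180.00.

-180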